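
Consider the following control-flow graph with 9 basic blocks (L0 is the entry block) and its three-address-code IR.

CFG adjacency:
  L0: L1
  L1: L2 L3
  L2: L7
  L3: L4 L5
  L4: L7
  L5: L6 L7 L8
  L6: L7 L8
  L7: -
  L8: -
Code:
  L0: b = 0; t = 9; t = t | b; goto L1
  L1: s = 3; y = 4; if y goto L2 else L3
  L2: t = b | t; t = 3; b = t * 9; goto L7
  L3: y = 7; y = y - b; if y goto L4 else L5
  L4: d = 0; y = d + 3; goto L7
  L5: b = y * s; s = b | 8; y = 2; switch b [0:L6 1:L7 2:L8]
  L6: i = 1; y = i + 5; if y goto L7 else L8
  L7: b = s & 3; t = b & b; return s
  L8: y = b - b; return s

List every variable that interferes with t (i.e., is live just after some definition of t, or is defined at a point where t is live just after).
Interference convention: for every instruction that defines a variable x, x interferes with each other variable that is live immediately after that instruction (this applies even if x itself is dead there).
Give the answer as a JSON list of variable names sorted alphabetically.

def/use:
  L0 def {b,t} use ∅
  L1 def {s,y} use ∅
  L2 def {b,t} use {b,t}
  L3 def {y} use {b}
  L4 def {d,y} use ∅
  L5 def {b,s,y} use {s,y}
  L6 def {i,y} use ∅
  L7 def {b,t} use {s}
  L8 def {y} use {b,s}

Live sets:
  L0: in=∅ out={b,t}
  L1: in={b,t} out={b,s,t}
  L2: in={b,s,t} out={s}
  L3: in={b,s} out={s,y}
  L4: in={s} out={s}
  L5: in={s,y} out={b,s}
  L6: in={b,s} out={b,s}
  L7: in={s} out=∅
  L8: in={b,s} out=∅

Interference:
  b: {i,s,t,y}
  d: {s}
  i: {b,s}
  s: {b,d,i,t,y}
  t: {b,s,y}
  y: {b,s,t}

N(t) = ["b", "s", "y"]

Answer: ["b", "s", "y"]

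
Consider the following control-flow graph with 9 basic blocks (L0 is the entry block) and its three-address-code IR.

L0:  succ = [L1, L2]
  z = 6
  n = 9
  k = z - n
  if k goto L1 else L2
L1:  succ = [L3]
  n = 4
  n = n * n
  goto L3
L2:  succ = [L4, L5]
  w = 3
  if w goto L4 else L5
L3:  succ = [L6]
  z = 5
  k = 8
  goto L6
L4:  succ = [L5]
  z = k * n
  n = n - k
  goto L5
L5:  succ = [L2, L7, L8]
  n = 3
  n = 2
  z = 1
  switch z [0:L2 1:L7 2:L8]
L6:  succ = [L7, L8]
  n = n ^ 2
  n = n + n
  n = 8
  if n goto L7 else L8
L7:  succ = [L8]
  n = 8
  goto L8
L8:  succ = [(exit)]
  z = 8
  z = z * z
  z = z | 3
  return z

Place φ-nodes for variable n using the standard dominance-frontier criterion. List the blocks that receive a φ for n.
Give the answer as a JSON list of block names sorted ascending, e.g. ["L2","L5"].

Answer: ["L2", "L5", "L7", "L8"]

Derivation:
idom tree: L1←L0 L2←L0 L3←L1 L4←L2 L5←L2 L6←L3 L7←L0 L8←L0
Dom at joins:
  L2: preds {L0,L5}: {L0} ∩ {L0,L2,L5} = {L0}; idom=L0
  L5: preds {L2,L4}: {L0,L2} ∩ {L0,L2,L4} = {L0,L2}; idom=L2
  L7: preds {L5,L6}: {L0,L2,L5} ∩ {L0,L1,L3,L6} = {L0}; idom=L0
  L8: preds {L5,L6,L7}: {L0,L2,L5} ∩ {L0,L1,L3,L6} ∩ {L0,L7} = {L0}; idom=L0

DF walk-up:
  join L2 pred L0: · stop@L0
  join L2 pred L5: L5→L2 stop@L0
  join L5 pred L2: · stop@L2
  join L5 pred L4: L4 stop@L2
  join L7 pred L5: L5→L2 stop@L0
  join L7 pred L6: L6→L3→L1 stop@L0
  join L8 pred L5: L5→L2 stop@L0
  join L8 pred L6: L6→L3→L1 stop@L0
  join L8 pred L7: L7 stop@L0
  DF(L0)=∅
  DF(L1)={L7,L8}
  DF(L2)={L2,L7,L8}
  DF(L3)={L7,L8}
  DF(L4)={L5}
  DF(L5)={L2,L7,L8}
  DF(L6)={L7,L8}
  DF(L7)={L8}
  DF(L8)=∅

φ for n: defs {L0,L1,L4,L5,L6,L7}
  DF⁺ = {L2,L5,L7,L8}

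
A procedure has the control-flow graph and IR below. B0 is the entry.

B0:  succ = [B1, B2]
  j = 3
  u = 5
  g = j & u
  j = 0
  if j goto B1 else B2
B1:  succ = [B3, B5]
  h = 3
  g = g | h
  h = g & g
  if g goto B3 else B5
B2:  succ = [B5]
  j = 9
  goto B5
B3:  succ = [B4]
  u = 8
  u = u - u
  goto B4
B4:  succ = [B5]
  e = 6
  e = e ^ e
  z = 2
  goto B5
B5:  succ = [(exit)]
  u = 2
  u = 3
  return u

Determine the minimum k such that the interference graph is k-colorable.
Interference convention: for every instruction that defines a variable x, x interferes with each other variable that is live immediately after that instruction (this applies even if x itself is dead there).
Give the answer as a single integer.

def/use:
  B0: def={g,j,u} ue=∅
  B1: def={g,h} ue={g}
  B2: def={j} ue=∅
  B3: def={u} ue=∅
  B4: def={e,z} ue=∅
  B5: def={u} ue=∅

Liveness:
  B0 li=∅ lo={g}
  B1 li={g} lo=∅
  B2 li=∅ lo=∅
  B3 li=∅ lo=∅
  B4 li=∅ lo=∅
  B5 li=∅ lo=∅

Interfere edges:
  e: ∅
  g: {h,j}
  h: {g}
  j: {g,u}
  u: {j}
  z: ∅

Registers:
  lower bound: {g,h} mutually conflict ⇒ χ ≥ 2
  2-colouring: c0={e,g,u,z}  c1={h,j}
  χ = 2

Answer: 2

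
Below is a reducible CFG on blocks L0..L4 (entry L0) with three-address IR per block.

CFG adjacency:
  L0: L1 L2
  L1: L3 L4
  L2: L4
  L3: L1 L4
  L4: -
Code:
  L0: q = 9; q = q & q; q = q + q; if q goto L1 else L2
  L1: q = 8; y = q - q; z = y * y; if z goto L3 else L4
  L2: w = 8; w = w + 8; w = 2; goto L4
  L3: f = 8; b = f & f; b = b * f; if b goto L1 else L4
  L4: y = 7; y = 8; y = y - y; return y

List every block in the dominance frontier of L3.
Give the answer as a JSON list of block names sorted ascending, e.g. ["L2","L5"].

Answer: ["L1", "L4"]

Working:
idom tree: L1←L0 L2←L0 L3←L1 L4←L0
Dom at joins:
  L1: preds {L0,L3}: {L0} ∩ {L0,L1,L3} = {L0}; idom=L0
  L4: preds {L1,L2,L3}: {L0,L1} ∩ {L0,L2} ∩ {L0,L1,L3} = {L0}; idom=L0

Frontier:
  join L1 pred L0: · stop@L0
  join L1 pred L3: L3→L1 stop@L0
  join L4 pred L1: L1 stop@L0
  join L4 pred L2: L2 stop@L0
  join L4 pred L3: L3→L1 stop@L0
  L0 → ∅
  L1 → {L1,L4}
  L2 → {L4}
  L3 → {L1,L4}
  L4 → ∅

DF(L3) = ["L1", "L4"]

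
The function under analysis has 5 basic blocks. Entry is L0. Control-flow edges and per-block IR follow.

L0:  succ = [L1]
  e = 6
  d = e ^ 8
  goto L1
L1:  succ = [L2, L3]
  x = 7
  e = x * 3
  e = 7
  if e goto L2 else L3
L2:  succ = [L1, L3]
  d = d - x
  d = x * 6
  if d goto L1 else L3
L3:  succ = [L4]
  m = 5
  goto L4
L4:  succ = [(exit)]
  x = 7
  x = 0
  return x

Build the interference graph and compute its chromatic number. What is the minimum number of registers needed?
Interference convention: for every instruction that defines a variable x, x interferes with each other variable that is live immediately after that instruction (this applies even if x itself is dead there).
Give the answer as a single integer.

Answer: 3

Analysis:
Per-block:
  L0 def {d,e} use ∅
  L1 def {e,x} use ∅
  L2 def {d} use {d,x}
  L3 def {m} use ∅
  L4 def {x} use ∅

Backward fixpoint:
  L0: in=∅ out={d}
  L1: in={d} out={d,x}
  L2: in={d,x} out={d}
  L3: in=∅ out=∅
  L4: in=∅ out=∅

Conflict graph:
  d: {e,x}
  e: {d,x}
  m: ∅
  x: {d,e}

Registers:
  lower bound: {d,e,x} mutually conflict ⇒ χ ≥ 3
  assign d→R0 e→R1 m→R0 x→R2 — no edge inside a register ⇒ χ ≤ 3
  χ = 3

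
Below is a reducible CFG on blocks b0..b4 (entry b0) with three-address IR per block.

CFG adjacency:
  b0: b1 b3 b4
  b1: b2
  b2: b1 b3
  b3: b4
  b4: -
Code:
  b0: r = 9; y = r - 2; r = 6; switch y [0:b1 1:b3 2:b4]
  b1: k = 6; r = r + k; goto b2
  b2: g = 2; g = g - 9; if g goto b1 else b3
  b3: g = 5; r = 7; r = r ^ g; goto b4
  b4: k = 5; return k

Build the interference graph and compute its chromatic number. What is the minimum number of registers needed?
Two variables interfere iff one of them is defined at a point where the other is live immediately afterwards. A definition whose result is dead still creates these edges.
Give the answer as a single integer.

Answer: 2

Working:
Per-block:
  b0: {r,y} / ∅
  b1: {k,r} / {r}
  b2: {g} / ∅
  b3: {g,r} / ∅
  b4: {k} / ∅

Live sets:
  b0 li=∅ lo={r}
  b1 li={r} lo={r}
  b2 li={r} lo={r}
  b3 li=∅ lo=∅
  b4 li=∅ lo=∅

Interference:
  g: {r}
  k: {r}
  r: {g,k,y}
  y: {r}

Colouring:
  clique {g,r} ⇒ need ≥ 2
  assign g→r1 k→r1 r→r0 y→r1 — no edge inside a register ⇒ χ ≤ 2
  χ = 2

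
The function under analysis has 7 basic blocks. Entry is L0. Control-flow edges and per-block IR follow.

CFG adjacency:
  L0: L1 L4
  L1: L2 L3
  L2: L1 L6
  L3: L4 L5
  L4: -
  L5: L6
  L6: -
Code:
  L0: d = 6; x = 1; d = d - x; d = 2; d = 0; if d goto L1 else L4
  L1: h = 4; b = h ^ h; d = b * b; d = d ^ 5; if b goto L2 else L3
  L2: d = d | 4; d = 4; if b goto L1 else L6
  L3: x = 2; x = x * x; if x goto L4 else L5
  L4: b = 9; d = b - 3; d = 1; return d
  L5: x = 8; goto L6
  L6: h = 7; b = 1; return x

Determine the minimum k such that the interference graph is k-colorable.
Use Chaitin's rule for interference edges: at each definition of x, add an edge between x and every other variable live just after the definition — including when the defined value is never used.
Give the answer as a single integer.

Answer: 3

Analysis:
def/use:
  L0 def {d,x} use ∅
  L1 def {b,d,h} use ∅
  L2 def {d} use {b,d}
  L3 def {x} use ∅
  L4 def {b,d} use ∅
  L5 def {x} use ∅
  L6 def {b,h} use {x}

Backward fixpoint:
  L0: in=∅ out={x}
  L1: in={x} out={b,d,x}
  L2: in={b,d,x} out={x}
  L3: in=∅ out=∅
  L4: in=∅ out=∅
  L5: in=∅ out={x}
  L6: in={x} out=∅

Interfere edges:
  b↔{d,x}
  d↔{b,x}
  h↔{x}
  x↔{b,d,h}

Registers:
  lower bound: {b,d,x} mutually conflict ⇒ χ ≥ 3
  3-colouring: r0={x}  r1={b,h}  r2={d}
  χ = 3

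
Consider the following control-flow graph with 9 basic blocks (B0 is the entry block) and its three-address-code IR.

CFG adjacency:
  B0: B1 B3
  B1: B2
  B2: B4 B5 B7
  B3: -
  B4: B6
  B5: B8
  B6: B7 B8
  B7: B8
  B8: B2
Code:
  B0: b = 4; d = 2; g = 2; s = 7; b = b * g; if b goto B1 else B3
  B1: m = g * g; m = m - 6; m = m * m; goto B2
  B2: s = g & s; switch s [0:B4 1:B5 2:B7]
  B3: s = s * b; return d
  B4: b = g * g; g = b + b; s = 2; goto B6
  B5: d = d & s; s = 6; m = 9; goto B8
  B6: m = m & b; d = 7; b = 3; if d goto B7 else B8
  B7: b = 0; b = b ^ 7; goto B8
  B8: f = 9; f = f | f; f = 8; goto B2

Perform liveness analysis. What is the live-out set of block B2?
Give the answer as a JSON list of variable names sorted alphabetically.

Answer: ["d", "g", "m", "s"]

Derivation:
Per-block:
  B0: def={b,d,g,s} ue=∅
  B1: def={m} ue={g}
  B2: def={s} ue={g,s}
  B3: def={s} ue={b,d,s}
  B4: def={b,g,s} ue={g}
  B5: def={d,m,s} ue={d,s}
  B6: def={b,d,m} ue={b,m}
  B7: def={b} ue=∅
  B8: def={f} ue=∅

Liveness:
  B0: in=∅ out={b,d,g,s}
  B1: in={d,g,s} out={d,g,m,s}
  B2: in={d,g,m,s} out={d,g,m,s}
  B3: in={b,d,s} out=∅
  B4: in={g,m} out={b,g,m,s}
  B5: in={d,g,s} out={d,g,m,s}
  B6: in={b,g,m,s} out={d,g,m,s}
  B7: in={d,g,m,s} out={d,g,m,s}
  B8: in={d,g,m,s} out={d,g,m,s}

live-out(B2) = ["d", "g", "m", "s"]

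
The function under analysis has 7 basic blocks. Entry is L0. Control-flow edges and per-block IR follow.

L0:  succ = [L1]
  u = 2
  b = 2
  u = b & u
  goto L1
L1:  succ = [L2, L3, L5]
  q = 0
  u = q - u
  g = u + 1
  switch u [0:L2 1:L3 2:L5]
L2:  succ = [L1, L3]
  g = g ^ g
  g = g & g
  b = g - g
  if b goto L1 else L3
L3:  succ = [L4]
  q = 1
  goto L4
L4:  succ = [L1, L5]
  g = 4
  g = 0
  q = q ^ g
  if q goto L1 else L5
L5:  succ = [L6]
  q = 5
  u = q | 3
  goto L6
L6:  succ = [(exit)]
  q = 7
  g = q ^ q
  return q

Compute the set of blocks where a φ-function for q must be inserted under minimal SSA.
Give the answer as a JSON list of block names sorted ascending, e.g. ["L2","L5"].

idom tree: L1←L0 L2←L1 L3←L1 L4←L3 L5←L1 L6←L5
Dom∩ at merges:
  L1: preds {L0,L2,L4}: {L0} ∩ {L0,L1,L2} ∩ {L0,L1,L3,L4} = {L0}; idom=L0
  L3: preds {L1,L2}: {L0,L1} ∩ {L0,L1,L2} = {L0,L1}; idom=L1
  L5: preds {L1,L4}: {L0,L1} ∩ {L0,L1,L3,L4} = {L0,L1}; idom=L1

Frontier:
  join L1 pred L0: · stop@L0
  join L1 pred L2: L2→L1 stop@L0
  join L1 pred L4: L4→L3→L1 stop@L0
  join L3 pred L1: · stop@L1
  join L3 pred L2: L2 stop@L1
  join L5 pred L1: · stop@L1
  join L5 pred L4: L4→L3 stop@L1
  L0: DF=∅
  L1: DF={L1}
  L2: DF={L1,L3}
  L3: DF={L1,L5}
  L4: DF={L1,L5}
  L5: DF=∅
  L6: DF=∅

φ for q: defs {L1,L3,L4,L5,L6}
  DF⁺ = {L1,L5}

Answer: ["L1", "L5"]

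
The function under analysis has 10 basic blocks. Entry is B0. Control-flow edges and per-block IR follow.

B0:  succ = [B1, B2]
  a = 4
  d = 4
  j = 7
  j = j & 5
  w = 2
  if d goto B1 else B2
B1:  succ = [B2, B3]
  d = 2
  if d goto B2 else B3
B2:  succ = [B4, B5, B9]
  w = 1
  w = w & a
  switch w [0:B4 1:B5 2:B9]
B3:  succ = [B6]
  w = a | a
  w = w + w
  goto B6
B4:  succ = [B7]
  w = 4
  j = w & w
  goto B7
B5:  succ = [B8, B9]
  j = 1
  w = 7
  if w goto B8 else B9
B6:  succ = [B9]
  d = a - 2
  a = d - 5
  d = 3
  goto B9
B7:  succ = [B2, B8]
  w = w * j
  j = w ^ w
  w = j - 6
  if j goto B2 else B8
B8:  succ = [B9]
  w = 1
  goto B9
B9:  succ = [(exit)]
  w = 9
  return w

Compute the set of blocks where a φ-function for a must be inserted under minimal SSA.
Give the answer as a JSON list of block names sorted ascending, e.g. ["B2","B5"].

Answer: ["B9"]

Derivation:
idom tree: B1←B0 B2←B0 B3←B1 B4←B2 B5←B2 B6←B3 B7←B4 B8←B2 B9←B0
Dom at joins:
  B2: preds {B0,B1,B7}: {B0} ∩ {B0,B1} ∩ {B0,B2,B4,B7} = {B0}; idom=B0
  B8: preds {B5,B7}: {B0,B2,B5} ∩ {B0,B2,B4,B7} = {B0,B2}; idom=B2
  B9: preds {B2,B5,B6,B8}: {B0,B2} ∩ {B0,B2,B5} ∩ {B0,B1,B3,B6} ∩ {B0,B2,B8} = {B0}; idom=B0

Frontier:
  join B2 pred B0: · stop@B0
  join B2 pred B1: B1 stop@B0
  join B2 pred B7: B7→B4→B2 stop@B0
  join B8 pred B5: B5 stop@B2
  join B8 pred B7: B7→B4 stop@B2
  join B9 pred B2: B2 stop@B0
  join B9 pred B5: B5→B2 stop@B0
  join B9 pred B6: B6→B3→B1 stop@B0
  join B9 pred B8: B8→B2 stop@B0
  B0 → ∅
  B1 → {B2,B9}
  B2 → {B2,B9}
  B3 → {B9}
  B4 → {B2,B8}
  B5 → {B8,B9}
  B6 → {B9}
  B7 → {B2,B8}
  B8 → {B9}
  B9 → ∅

φ for a: defs {B0,B6}
  DF⁺ = {B9}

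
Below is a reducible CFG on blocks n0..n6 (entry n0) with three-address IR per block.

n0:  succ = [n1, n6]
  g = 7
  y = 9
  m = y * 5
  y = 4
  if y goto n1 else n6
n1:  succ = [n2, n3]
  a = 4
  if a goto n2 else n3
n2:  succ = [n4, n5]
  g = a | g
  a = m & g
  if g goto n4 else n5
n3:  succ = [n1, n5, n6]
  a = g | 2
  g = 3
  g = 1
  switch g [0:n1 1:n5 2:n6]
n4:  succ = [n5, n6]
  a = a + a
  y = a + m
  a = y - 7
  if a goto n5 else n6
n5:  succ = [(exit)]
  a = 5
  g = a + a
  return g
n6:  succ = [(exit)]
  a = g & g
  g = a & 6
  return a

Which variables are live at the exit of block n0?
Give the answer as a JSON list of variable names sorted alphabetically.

Answer: ["g", "m"]

Working:
Block summaries:
  n0 def {g,m,y} use ∅
  n1 def {a} use ∅
  n2 def {a,g} use {a,g,m}
  n3 def {a,g} use {g}
  n4 def {a,y} use {a,m}
  n5 def {a,g} use ∅
  n6 def {a,g} use {g}

Live sets:
  live n0: ∅→{g,m}
  live n1: {g,m}→{a,g,m}
  live n2: {a,g,m}→{a,g,m}
  live n3: {g,m}→{g,m}
  live n4: {a,g,m}→{g}
  live n5: ∅→∅
  live n6: {g}→∅

live-out(n0) = ["g", "m"]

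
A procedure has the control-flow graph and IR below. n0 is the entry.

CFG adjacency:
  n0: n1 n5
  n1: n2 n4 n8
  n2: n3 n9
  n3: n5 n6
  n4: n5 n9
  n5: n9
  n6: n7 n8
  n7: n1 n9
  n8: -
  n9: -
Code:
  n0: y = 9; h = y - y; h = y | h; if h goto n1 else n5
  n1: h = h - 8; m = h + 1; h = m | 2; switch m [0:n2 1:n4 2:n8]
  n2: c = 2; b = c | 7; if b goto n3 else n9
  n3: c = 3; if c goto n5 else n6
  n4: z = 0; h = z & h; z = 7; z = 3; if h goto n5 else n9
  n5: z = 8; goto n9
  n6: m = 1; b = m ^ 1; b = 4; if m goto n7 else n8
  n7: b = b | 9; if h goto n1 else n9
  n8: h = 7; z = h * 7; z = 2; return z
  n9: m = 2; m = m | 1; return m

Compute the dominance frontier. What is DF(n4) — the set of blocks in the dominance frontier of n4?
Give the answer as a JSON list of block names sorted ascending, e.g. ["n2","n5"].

Answer: ["n5", "n9"]

Analysis:
idom tree: n1←n0 n2←n1 n3←n2 n4←n1 n5←n0 n6←n3 n7←n6 n8←n1 n9←n0
Join-block Dom:
  n1: preds {n0,n7}: {n0} ∩ {n0,n1,n2,n3,n6,n7} = {n0}; idom=n0
  n5: preds {n0,n3,n4}: {n0} ∩ {n0,n1,n2,n3} ∩ {n0,n1,n4} = {n0}; idom=n0
  n8: preds {n1,n6}: {n0,n1} ∩ {n0,n1,n2,n3,n6} = {n0,n1}; idom=n1
  n9: preds {n2,n4,n5,n7}: {n0,n1,n2} ∩ {n0,n1,n4} ∩ {n0,n5} ∩ {n0,n1,n2,n3,n6,n7} = {n0}; idom=n0

Frontier:
  join n1 pred n0: · stop@n0
  join n1 pred n7: n7→n6→n3→n2→n1 stop@n0
  join n5 pred n0: · stop@n0
  join n5 pred n3: n3→n2→n1 stop@n0
  join n5 pred n4: n4→n1 stop@n0
  join n8 pred n1: · stop@n1
  join n8 pred n6: n6→n3→n2 stop@n1
  join n9 pred n2: n2→n1 stop@n0
  join n9 pred n4: n4→n1 stop@n0
  join n9 pred n5: n5 stop@n0
  join n9 pred n7: n7→n6→n3→n2→n1 stop@n0
  DF(n0)=∅
  DF(n1)={n1,n5,n9}
  DF(n2)={n1,n5,n8,n9}
  DF(n3)={n1,n5,n8,n9}
  DF(n4)={n5,n9}
  DF(n5)={n9}
  DF(n6)={n1,n8,n9}
  DF(n7)={n1,n9}
  DF(n8)=∅
  DF(n9)=∅

DF(n4) = ["n5", "n9"]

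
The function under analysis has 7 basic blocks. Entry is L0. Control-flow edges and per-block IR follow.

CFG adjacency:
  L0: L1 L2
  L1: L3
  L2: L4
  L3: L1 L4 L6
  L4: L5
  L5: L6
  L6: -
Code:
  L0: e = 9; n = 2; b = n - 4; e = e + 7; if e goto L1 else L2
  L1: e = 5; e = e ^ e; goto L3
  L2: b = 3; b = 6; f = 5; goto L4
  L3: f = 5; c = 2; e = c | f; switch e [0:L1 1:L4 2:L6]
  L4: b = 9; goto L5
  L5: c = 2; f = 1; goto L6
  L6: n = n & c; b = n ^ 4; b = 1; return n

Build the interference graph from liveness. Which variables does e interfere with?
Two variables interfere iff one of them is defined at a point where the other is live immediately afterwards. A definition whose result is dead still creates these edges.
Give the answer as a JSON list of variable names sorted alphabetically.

Answer: ["b", "c", "n"]

Analysis:
def/use:
  L0 def {b,e,n} use ∅
  L1 def {e} use ∅
  L2 def {b,f} use ∅
  L3 def {c,e,f} use ∅
  L4 def {b} use ∅
  L5 def {c,f} use ∅
  L6 def {b,n} use {c,n}

Backward fixpoint:
  L0: in=∅ out={n}
  L1: in={n} out={n}
  L2: in={n} out={n}
  L3: in={n} out={c,n}
  L4: in={n} out={n}
  L5: in={n} out={c,n}
  L6: in={c,n} out=∅

Interference:
  b: {e,n}
  c: {e,f,n}
  e: {b,c,n}
  f: {c,n}
  n: {b,c,e,f}

N(e) = ["b", "c", "n"]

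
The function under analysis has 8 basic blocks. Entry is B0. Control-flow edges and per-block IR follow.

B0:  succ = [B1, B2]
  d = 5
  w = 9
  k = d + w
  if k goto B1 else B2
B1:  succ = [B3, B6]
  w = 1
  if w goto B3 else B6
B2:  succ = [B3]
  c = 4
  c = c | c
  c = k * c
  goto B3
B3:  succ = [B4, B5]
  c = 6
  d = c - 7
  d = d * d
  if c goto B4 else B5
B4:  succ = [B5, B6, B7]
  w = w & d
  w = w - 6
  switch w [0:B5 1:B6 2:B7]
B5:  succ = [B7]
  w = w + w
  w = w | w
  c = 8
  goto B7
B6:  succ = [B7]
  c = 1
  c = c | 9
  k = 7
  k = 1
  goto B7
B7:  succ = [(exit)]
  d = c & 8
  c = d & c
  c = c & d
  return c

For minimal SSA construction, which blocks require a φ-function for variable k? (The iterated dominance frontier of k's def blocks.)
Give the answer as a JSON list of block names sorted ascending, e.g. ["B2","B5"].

Answer: ["B7"]

Derivation:
idom tree: B1←B0 B2←B0 B3←B0 B4←B3 B5←B3 B6←B0 B7←B0
Join-block Dom:
  B3: preds {B1,B2}: {B0,B1} ∩ {B0,B2} = {B0}; idom=B0
  B5: preds {B3,B4}: {B0,B3} ∩ {B0,B3,B4} = {B0,B3}; idom=B3
  B6: preds {B1,B4}: {B0,B1} ∩ {B0,B3,B4} = {B0}; idom=B0
  B7: preds {B4,B5,B6}: {B0,B3,B4} ∩ {B0,B3,B5} ∩ {B0,B6} = {B0}; idom=B0

Frontier:
  join B3 pred B1: B1 stop@B0
  join B3 pred B2: B2 stop@B0
  join B5 pred B3: · stop@B3
  join B5 pred B4: B4 stop@B3
  join B6 pred B1: B1 stop@B0
  join B6 pred B4: B4→B3 stop@B0
  join B7 pred B4: B4→B3 stop@B0
  join B7 pred B5: B5→B3 stop@B0
  join B7 pred B6: B6 stop@B0
  B0 → ∅
  B1 → {B3,B6}
  B2 → {B3}
  B3 → {B6,B7}
  B4 → {B5,B6,B7}
  B5 → {B7}
  B6 → {B7}
  B7 → ∅

φ for k: defs {B0,B6}
  DF⁺ = {B7}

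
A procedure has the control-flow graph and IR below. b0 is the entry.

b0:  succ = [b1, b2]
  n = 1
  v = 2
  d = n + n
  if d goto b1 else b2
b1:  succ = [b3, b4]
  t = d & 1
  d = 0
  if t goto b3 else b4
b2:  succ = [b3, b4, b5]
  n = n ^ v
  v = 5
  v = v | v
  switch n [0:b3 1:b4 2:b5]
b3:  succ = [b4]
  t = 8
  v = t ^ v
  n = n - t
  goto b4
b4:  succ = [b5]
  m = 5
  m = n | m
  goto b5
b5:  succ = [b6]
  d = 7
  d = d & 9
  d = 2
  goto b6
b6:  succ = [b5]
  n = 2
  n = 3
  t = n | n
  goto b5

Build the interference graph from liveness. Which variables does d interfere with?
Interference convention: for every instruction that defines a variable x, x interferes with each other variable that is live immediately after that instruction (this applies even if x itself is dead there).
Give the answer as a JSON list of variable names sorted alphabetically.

Block summaries:
  b0: def={d,n,v} ue=∅
  b1: def={d,t} ue={d}
  b2: def={n,v} ue={n,v}
  b3: def={n,t,v} ue={n,v}
  b4: def={m} ue={n}
  b5: def={d} ue=∅
  b6: def={n,t} ue=∅

Live sets:
  live b0: ∅→{d,n,v}
  live b1: {d,n,v}→{n,v}
  live b2: {n,v}→{n,v}
  live b3: {n,v}→{n}
  live b4: {n}→∅
  live b5: ∅→∅
  live b6: ∅→∅

Interference:
  d↔{n,t,v}
  m↔{n}
  n↔{d,m,t,v}
  t↔{d,n,v}
  v↔{d,n,t}

N(d) = ["n", "t", "v"]

Answer: ["n", "t", "v"]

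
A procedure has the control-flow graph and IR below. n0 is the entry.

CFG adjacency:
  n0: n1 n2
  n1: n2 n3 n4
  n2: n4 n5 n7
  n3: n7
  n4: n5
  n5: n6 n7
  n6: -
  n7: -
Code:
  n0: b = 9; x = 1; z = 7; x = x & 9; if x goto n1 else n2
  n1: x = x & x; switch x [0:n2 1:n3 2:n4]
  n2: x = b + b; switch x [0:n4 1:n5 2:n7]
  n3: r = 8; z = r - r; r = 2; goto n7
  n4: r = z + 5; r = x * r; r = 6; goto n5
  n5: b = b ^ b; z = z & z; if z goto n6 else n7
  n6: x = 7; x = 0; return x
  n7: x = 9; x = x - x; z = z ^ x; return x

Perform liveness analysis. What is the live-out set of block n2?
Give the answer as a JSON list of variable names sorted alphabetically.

Answer: ["b", "x", "z"]

Derivation:
Block summaries:
  n0: {b,x,z} / ∅
  n1: {x} / {x}
  n2: {x} / {b}
  n3: {r,z} / ∅
  n4: {r} / {x,z}
  n5: {b,z} / {b,z}
  n6: {x} / ∅
  n7: {x,z} / {z}

Liveness:
  n0 li=∅ lo={b,x,z}
  n1 li={b,x,z} lo={b,x,z}
  n2 li={b,z} lo={b,x,z}
  n3 li=∅ lo={z}
  n4 li={b,x,z} lo={b,z}
  n5 li={b,z} lo={z}
  n6 li=∅ lo=∅
  n7 li={z} lo=∅

live-out(n2) = ["b", "x", "z"]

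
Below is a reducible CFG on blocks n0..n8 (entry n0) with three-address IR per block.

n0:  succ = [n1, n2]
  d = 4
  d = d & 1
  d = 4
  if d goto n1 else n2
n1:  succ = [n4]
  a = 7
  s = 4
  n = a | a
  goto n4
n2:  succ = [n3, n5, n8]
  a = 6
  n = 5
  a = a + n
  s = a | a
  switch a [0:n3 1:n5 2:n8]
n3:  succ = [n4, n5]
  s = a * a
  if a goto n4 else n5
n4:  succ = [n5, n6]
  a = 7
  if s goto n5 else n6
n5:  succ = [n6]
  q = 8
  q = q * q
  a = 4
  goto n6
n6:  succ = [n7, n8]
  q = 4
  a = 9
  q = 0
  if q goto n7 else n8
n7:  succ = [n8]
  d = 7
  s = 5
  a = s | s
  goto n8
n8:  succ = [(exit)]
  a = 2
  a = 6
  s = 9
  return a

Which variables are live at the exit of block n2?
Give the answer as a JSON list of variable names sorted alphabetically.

Answer: ["a"]

Derivation:
Per-block:
  n0 def {d} use ∅
  n1 def {a,n,s} use ∅
  n2 def {a,n,s} use ∅
  n3 def {s} use {a}
  n4 def {a} use {s}
  n5 def {a,q} use ∅
  n6 def {a,q} use ∅
  n7 def {a,d,s} use ∅
  n8 def {a,s} use ∅

Liveness:
  n0 li=∅ lo=∅
  n1 li=∅ lo={s}
  n2 li=∅ lo={a}
  n3 li={a} lo={s}
  n4 li={s} lo=∅
  n5 li=∅ lo=∅
  n6 li=∅ lo=∅
  n7 li=∅ lo=∅
  n8 li=∅ lo=∅

live-out(n2) = ["a"]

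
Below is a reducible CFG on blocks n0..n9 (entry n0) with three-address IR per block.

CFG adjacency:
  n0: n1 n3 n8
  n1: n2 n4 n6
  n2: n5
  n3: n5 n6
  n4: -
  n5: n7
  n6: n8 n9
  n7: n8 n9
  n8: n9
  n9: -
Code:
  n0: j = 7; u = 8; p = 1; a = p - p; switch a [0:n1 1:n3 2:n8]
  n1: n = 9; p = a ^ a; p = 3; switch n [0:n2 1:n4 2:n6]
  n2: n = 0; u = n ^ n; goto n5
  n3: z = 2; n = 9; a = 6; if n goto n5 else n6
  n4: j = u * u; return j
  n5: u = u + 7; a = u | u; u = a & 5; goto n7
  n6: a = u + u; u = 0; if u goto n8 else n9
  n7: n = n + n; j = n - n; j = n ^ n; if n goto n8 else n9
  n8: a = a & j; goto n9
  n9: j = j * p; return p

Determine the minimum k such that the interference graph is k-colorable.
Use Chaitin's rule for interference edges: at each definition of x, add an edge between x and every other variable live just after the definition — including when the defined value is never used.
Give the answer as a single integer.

Answer: 5

Working:
Per-block:
  n0 def {a,j,p,u} use ∅
  n1 def {n,p} use {a}
  n2 def {n,u} use ∅
  n3 def {a,n,z} use ∅
  n4 def {j} use {u}
  n5 def {a,u} use {u}
  n6 def {a,u} use {u}
  n7 def {j,n} use {n}
  n8 def {a} use {a,j}
  n9 def {j} use {j,p}

Liveness:
  n0: in=∅ out={a,j,p,u}
  n1: in={a,j,u} out={j,p,u}
  n2: in={p} out={n,p,u}
  n3: in={j,p,u} out={j,n,p,u}
  n4: in={u} out=∅
  n5: in={n,p,u} out={a,n,p}
  n6: in={j,p,u} out={a,j,p}
  n7: in={a,n,p} out={a,j,p}
  n8: in={a,j,p} out={j,p}
  n9: in={j,p} out=∅

Interfere edges:
  a — {j,n,p,u}
  j — {a,n,p,u,z}
  n — {a,j,p,u}
  p — {a,j,n,u,z}
  u — {a,j,n,p,z}
  z — {j,p,u}

Colouring:
  lower bound: {a,j,n,p,u} mutually conflict ⇒ χ ≥ 5
  5-colouring: R0={j}  R1={p}  R2={u}  R3={a,z}  R4={n}
  χ = 5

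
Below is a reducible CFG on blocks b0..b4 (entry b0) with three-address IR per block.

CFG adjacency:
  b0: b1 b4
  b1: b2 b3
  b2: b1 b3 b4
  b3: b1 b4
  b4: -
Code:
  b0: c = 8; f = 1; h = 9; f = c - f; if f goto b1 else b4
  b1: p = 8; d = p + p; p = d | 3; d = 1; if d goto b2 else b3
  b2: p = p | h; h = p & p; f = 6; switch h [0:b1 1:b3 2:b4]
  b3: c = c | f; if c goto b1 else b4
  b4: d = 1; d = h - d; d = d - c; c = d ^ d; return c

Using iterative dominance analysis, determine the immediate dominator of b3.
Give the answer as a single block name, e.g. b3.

Answer: b1

Derivation:
idom tree: b1←b0 b2←b1 b3←b1 b4←b0
Join-block Dom:
  b1: preds {b0,b2,b3}: {b0} ∩ {b0,b1,b2} ∩ {b0,b1,b3} = {b0}; idom=b0
  b3: preds {b1,b2}: {b0,b1} ∩ {b0,b1,b2} = {b0,b1}; idom=b1
  b4: preds {b0,b2,b3}: {b0} ∩ {b0,b1,b2} ∩ {b0,b1,b3} = {b0}; idom=b0

idom(b3) = b1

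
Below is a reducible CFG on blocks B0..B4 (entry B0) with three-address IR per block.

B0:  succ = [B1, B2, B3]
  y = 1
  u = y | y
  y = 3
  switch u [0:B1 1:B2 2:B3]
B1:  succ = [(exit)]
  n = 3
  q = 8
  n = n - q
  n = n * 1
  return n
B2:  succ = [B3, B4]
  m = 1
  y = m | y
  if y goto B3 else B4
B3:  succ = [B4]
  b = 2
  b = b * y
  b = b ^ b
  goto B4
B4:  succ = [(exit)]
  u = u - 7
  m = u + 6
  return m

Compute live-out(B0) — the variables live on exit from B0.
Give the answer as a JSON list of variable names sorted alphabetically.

Answer: ["u", "y"]

Derivation:
Per-block:
  B0 def {u,y} use ∅
  B1 def {n,q} use ∅
  B2 def {m,y} use {y}
  B3 def {b} use {y}
  B4 def {m,u} use {u}

Live sets:
  B0 li=∅ lo={u,y}
  B1 li=∅ lo=∅
  B2 li={u,y} lo={u,y}
  B3 li={u,y} lo={u}
  B4 li={u} lo=∅

live-out(B0) = ["u", "y"]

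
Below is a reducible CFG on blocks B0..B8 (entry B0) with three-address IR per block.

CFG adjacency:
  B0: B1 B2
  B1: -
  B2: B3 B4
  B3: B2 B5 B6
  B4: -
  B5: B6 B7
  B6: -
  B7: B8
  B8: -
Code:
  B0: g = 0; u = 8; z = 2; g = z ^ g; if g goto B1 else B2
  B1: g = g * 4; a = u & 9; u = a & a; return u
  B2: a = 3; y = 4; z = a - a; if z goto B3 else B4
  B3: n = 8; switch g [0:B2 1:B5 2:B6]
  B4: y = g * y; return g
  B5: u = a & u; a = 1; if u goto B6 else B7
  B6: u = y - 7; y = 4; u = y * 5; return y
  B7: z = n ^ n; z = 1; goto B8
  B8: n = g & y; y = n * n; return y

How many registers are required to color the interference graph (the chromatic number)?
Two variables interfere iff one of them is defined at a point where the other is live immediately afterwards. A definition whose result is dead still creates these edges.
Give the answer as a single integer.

Answer: 5

Analysis:
def/use:
  B0: {g,u,z} / ∅
  B1: {a,g,u} / {g,u}
  B2: {a,y,z} / ∅
  B3: {n} / {g}
  B4: {y} / {g,y}
  B5: {a,u} / {a,u}
  B6: {u,y} / {y}
  B7: {z} / {n}
  B8: {n,y} / {g,y}

Live sets:
  B0 li=∅ lo={g,u}
  B1 li={g,u} lo=∅
  B2 li={g,u} lo={a,g,u,y}
  B3 li={a,g,u,y} lo={a,g,n,u,y}
  B4 li={g,y} lo=∅
  B5 li={a,g,n,u,y} lo={g,n,y}
  B6 li={y} lo=∅
  B7 li={g,n,y} lo={g,y}
  B8 li={g,y} lo=∅

Conflict graph:
  a↔{g,n,u,y,z}
  g↔{a,n,u,y,z}
  n↔{a,g,u,y}
  u↔{a,g,n,y,z}
  y↔{a,g,n,u,z}
  z↔{a,g,u,y}

Registers:
  {a,g,n,u,y} pairwise interfere (5-clique) ⇒ χ ≥ 5
  assign a→r0 g→r1 n→r4 u→r2 y→r3 z→r4 — no edge inside a register ⇒ χ ≤ 5
  χ = 5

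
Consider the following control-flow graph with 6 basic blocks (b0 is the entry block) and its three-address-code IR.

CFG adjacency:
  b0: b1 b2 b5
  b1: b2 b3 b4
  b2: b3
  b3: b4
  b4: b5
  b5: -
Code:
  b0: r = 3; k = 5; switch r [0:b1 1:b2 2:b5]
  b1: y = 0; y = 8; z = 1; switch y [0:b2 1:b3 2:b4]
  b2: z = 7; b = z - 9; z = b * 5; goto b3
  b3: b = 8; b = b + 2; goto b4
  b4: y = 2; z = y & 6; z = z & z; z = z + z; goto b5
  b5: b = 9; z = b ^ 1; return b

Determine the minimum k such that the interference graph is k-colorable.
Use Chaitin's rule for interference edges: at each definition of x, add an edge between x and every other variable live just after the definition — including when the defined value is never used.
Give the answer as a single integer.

Answer: 2

Derivation:
Block summaries:
  b0: def={k,r} ue=∅
  b1: def={y,z} ue=∅
  b2: def={b,z} ue=∅
  b3: def={b} ue=∅
  b4: def={y,z} ue=∅
  b5: def={b,z} ue=∅

Live sets:
  live b0: ∅→∅
  live b1: ∅→∅
  live b2: ∅→∅
  live b3: ∅→∅
  live b4: ∅→∅
  live b5: ∅→∅

Interference:
  b↔{z}
  k↔{r}
  r↔{k}
  y↔{z}
  z↔{b,y}

Colouring:
  clique {b,z} ⇒ need ≥ 2
  assign b→c1 k→c0 r→c1 y→c1 z→c0 — no edge inside a register ⇒ χ ≤ 2
  χ = 2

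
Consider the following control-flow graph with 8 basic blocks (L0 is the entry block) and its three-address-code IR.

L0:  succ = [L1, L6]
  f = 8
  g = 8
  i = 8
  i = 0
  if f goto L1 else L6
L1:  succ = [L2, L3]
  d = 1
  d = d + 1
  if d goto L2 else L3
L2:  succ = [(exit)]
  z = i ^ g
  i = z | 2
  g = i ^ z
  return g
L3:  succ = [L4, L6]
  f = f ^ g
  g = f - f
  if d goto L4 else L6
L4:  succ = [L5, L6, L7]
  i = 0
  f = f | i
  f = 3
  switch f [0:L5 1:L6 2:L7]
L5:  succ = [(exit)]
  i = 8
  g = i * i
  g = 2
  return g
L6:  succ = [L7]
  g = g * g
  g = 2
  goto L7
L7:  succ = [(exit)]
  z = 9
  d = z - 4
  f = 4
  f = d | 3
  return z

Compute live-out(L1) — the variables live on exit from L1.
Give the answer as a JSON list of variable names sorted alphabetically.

Answer: ["d", "f", "g", "i"]

Working:
Block summaries:
  L0: def={f,g,i} ue=∅
  L1: def={d} ue=∅
  L2: def={g,i,z} ue={g,i}
  L3: def={f,g} ue={d,f,g}
  L4: def={f,i} ue={f}
  L5: def={g,i} ue=∅
  L6: def={g} ue={g}
  L7: def={d,f,z} ue=∅

Live sets:
  L0 li=∅ lo={f,g,i}
  L1 li={f,g,i} lo={d,f,g,i}
  L2 li={g,i} lo=∅
  L3 li={d,f,g} lo={f,g}
  L4 li={f,g} lo={g}
  L5 li=∅ lo=∅
  L6 li={g} lo=∅
  L7 li=∅ lo=∅

live-out(L1) = ["d", "f", "g", "i"]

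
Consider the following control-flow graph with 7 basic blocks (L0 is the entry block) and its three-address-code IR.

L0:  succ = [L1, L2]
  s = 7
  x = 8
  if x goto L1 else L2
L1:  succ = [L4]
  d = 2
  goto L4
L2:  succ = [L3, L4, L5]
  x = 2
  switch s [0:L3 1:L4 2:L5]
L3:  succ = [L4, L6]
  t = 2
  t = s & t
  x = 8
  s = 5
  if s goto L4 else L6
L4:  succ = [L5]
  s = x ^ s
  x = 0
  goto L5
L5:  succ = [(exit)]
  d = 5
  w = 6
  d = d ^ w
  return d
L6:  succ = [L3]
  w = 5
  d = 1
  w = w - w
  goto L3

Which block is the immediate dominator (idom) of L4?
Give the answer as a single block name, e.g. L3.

Answer: L0

Analysis:
idom tree: L1←L0 L2←L0 L3←L2 L4←L0 L5←L0 L6←L3
Dom∩ at merges:
  L3: preds {L2,L6}: {L0,L2} ∩ {L0,L2,L3,L6} = {L0,L2}; idom=L2
  L4: preds {L1,L2,L3}: {L0,L1} ∩ {L0,L2} ∩ {L0,L2,L3} = {L0}; idom=L0
  L5: preds {L2,L4}: {L0,L2} ∩ {L0,L4} = {L0}; idom=L0

idom(L4) = L0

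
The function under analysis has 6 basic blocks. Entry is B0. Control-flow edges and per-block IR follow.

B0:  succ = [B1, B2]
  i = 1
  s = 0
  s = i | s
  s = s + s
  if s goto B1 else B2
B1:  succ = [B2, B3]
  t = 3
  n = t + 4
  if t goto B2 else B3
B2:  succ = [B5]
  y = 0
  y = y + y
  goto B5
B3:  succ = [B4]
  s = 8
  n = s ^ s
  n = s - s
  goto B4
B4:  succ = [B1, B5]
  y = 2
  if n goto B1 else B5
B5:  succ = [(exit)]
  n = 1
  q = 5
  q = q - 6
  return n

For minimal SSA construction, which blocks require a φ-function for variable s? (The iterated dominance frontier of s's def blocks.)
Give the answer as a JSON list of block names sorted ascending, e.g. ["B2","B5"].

idom tree: B1←B0 B2←B0 B3←B1 B4←B3 B5←B0
Join-block Dom:
  B1: preds {B0,B4}: {B0} ∩ {B0,B1,B3,B4} = {B0}; idom=B0
  B2: preds {B0,B1}: {B0} ∩ {B0,B1} = {B0}; idom=B0
  B5: preds {B2,B4}: {B0,B2} ∩ {B0,B1,B3,B4} = {B0}; idom=B0

Frontier:
  join B1 pred B0: · stop@B0
  join B1 pred B4: B4→B3→B1 stop@B0
  join B2 pred B0: · stop@B0
  join B2 pred B1: B1 stop@B0
  join B5 pred B2: B2 stop@B0
  join B5 pred B4: B4→B3→B1 stop@B0
  B0 → ∅
  B1 → {B1,B2,B5}
  B2 → {B5}
  B3 → {B1,B5}
  B4 → {B1,B5}
  B5 → ∅

φ for s: defs {B0,B3}
  DF⁺ = {B1,B2,B5}

Answer: ["B1", "B2", "B5"]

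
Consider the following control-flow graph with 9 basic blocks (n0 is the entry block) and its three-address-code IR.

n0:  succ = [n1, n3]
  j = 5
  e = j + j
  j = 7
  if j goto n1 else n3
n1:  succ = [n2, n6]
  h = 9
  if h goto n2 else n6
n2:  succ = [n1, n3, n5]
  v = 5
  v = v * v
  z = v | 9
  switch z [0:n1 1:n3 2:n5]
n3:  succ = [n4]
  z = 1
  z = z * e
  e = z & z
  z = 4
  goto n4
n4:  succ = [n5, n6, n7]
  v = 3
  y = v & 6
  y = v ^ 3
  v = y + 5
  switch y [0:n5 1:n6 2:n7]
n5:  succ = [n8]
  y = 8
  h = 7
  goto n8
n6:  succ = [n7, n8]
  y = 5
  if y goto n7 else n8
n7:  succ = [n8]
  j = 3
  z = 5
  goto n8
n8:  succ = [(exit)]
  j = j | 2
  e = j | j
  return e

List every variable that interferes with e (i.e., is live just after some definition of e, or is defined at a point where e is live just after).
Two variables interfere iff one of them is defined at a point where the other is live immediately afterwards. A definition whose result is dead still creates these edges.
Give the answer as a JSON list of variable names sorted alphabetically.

Answer: ["h", "j", "v", "z"]

Analysis:
Block summaries:
  n0 def {e,j} use ∅
  n1 def {h} use ∅
  n2 def {v,z} use ∅
  n3 def {e,z} use {e}
  n4 def {v,y} use ∅
  n5 def {h,y} use ∅
  n6 def {y} use ∅
  n7 def {j,z} use ∅
  n8 def {e,j} use {j}

Live sets:
  n0: in=∅ out={e,j}
  n1: in={e,j} out={e,j}
  n2: in={e,j} out={e,j}
  n3: in={e,j} out={j}
  n4: in={j} out={j}
  n5: in={j} out={j}
  n6: in={j} out={j}
  n7: in=∅ out={j}
  n8: in={j} out=∅

Conflict graph:
  e↔{h,j,v,z}
  h↔{e,j}
  j↔{e,h,v,y,z}
  v↔{e,j,y}
  y↔{j,v}
  z↔{e,j}

N(e) = ["h", "j", "v", "z"]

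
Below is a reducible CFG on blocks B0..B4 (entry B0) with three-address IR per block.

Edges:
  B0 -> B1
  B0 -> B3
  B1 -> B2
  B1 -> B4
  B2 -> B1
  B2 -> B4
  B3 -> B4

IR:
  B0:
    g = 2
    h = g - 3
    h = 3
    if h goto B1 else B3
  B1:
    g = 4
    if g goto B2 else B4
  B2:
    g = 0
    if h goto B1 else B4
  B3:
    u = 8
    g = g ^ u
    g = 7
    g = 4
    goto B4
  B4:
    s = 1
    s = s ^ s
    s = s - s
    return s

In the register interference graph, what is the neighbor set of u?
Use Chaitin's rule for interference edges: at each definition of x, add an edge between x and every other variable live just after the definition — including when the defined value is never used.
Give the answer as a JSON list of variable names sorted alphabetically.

Block summaries:
  B0 def {g,h} use ∅
  B1 def {g} use ∅
  B2 def {g} use {h}
  B3 def {g,u} use {g}
  B4 def {s} use ∅

Backward fixpoint:
  live B0: ∅→{g,h}
  live B1: {h}→{h}
  live B2: {h}→{h}
  live B3: {g}→∅
  live B4: ∅→∅

Interference:
  g↔{h,u}
  h↔{g}
  s↔∅
  u↔{g}

N(u) = ["g"]

Answer: ["g"]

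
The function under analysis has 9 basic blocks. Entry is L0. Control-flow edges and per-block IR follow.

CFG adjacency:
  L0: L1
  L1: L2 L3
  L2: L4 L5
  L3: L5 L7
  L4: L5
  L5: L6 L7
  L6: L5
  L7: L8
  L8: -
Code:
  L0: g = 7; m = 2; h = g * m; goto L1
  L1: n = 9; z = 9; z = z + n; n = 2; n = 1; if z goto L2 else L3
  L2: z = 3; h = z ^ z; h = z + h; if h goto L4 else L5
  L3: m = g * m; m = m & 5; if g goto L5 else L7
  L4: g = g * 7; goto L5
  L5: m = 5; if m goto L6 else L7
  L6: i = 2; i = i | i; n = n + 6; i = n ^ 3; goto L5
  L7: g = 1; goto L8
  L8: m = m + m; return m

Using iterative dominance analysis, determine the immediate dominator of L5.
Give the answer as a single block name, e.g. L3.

idom tree: L1←L0 L2←L1 L3←L1 L4←L2 L5←L1 L6←L5 L7←L1 L8←L7
Join-block Dom:
  L5: preds {L2,L3,L4,L6}: {L0,L1,L2} ∩ {L0,L1,L3} ∩ {L0,L1,L2,L4} ∩ {L0,L1,L5,L6} = {L0,L1}; idom=L1
  L7: preds {L3,L5}: {L0,L1,L3} ∩ {L0,L1,L5} = {L0,L1}; idom=L1

idom(L5) = L1

Answer: L1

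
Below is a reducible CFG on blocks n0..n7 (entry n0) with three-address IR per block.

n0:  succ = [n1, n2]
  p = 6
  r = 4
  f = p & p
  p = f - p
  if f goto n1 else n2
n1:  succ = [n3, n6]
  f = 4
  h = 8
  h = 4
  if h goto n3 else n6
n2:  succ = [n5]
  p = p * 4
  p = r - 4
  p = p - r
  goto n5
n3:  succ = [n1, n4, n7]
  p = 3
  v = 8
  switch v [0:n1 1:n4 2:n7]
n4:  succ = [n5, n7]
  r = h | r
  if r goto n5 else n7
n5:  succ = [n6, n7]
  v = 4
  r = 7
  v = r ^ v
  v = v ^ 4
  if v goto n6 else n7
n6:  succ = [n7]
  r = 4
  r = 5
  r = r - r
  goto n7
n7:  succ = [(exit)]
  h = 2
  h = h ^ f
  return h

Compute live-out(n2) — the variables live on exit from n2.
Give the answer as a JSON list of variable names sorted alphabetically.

def/use:
  n0: {f,p,r} / ∅
  n1: {f,h} / ∅
  n2: {p} / {p,r}
  n3: {p,v} / ∅
  n4: {r} / {h,r}
  n5: {r,v} / ∅
  n6: {r} / ∅
  n7: {h} / {f}

Liveness:
  n0: in=∅ out={f,p,r}
  n1: in={r} out={f,h,r}
  n2: in={f,p,r} out={f}
  n3: in={f,h,r} out={f,h,r}
  n4: in={f,h,r} out={f}
  n5: in={f} out={f}
  n6: in={f} out={f}
  n7: in={f} out=∅

live-out(n2) = ["f"]

Answer: ["f"]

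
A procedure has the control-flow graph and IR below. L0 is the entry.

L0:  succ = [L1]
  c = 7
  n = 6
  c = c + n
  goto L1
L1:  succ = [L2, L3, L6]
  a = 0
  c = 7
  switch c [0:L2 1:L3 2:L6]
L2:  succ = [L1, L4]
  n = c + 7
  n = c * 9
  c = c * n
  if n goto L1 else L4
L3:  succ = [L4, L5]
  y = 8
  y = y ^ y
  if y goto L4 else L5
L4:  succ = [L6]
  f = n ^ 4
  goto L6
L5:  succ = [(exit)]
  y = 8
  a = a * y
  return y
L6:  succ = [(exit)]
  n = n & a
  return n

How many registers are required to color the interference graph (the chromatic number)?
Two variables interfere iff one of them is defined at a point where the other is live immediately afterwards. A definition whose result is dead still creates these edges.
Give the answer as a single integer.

Block summaries:
  L0: def={c,n} ue=∅
  L1: def={a,c} ue=∅
  L2: def={c,n} ue={c}
  L3: def={y} ue=∅
  L4: def={f} ue={n}
  L5: def={a,y} ue={a}
  L6: def={n} ue={a,n}

Backward fixpoint:
  live L0: ∅→{n}
  live L1: {n}→{a,c,n}
  live L2: {a,c}→{a,n}
  live L3: {a,n}→{a,n}
  live L4: {a,n}→{a,n}
  live L5: {a}→∅
  live L6: {a,n}→∅

Interfere edges:
  a — {c,f,n,y}
  c — {a,n}
  f — {a,n}
  n — {a,c,f,y}
  y — {a,n}

Colouring:
  clique {a,c,n} ⇒ need ≥ 3
  assign a→c0 c→c2 f→c2 n→c1 y→c2 — no edge inside a register ⇒ χ ≤ 3
  χ = 3

Answer: 3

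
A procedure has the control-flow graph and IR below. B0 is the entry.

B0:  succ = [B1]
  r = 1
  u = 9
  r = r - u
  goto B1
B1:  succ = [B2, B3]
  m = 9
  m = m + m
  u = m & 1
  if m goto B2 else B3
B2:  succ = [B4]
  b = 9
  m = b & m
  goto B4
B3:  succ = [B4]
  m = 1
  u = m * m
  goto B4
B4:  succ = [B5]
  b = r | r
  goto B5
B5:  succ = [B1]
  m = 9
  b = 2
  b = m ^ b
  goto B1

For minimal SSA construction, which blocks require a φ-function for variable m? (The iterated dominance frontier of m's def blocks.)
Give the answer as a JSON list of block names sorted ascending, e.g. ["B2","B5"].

idom tree: B1←B0 B2←B1 B3←B1 B4←B1 B5←B4
Dom∩ at merges:
  B1: preds {B0,B5}: {B0} ∩ {B0,B1,B4,B5} = {B0}; idom=B0
  B4: preds {B2,B3}: {B0,B1,B2} ∩ {B0,B1,B3} = {B0,B1}; idom=B1

DF walk-up:
  join B1 pred B0: · stop@B0
  join B1 pred B5: B5→B4→B1 stop@B0
  join B4 pred B2: B2 stop@B1
  join B4 pred B3: B3 stop@B1
  B0 → ∅
  B1 → {B1}
  B2 → {B4}
  B3 → {B4}
  B4 → {B1}
  B5 → {B1}

φ for m: defs {B1,B2,B3,B5}
  DF⁺ = {B1,B4}

Answer: ["B1", "B4"]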